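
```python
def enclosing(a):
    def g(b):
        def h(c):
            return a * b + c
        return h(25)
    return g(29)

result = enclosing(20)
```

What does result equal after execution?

Step 1: a = 20, b = 29, c = 25.
Step 2: h() computes a * b + c = 20 * 29 + 25 = 605.
Step 3: result = 605

The answer is 605.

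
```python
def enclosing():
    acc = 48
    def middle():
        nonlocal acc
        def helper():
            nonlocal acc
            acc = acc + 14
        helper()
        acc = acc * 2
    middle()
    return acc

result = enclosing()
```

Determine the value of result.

Step 1: acc = 48.
Step 2: helper() adds 14: acc = 48 + 14 = 62.
Step 3: middle() doubles: acc = 62 * 2 = 124.
Step 4: result = 124

The answer is 124.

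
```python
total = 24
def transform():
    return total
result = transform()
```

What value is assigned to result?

Step 1: total = 24 is defined in the global scope.
Step 2: transform() looks up total. No local total exists, so Python checks the global scope via LEGB rule and finds total = 24.
Step 3: result = 24

The answer is 24.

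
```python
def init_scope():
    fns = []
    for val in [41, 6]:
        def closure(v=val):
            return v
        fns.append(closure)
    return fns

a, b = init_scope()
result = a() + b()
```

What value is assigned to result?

Step 1: Default argument v=val captures val at each iteration.
Step 2: a() returns 41 (captured at first iteration), b() returns 6 (captured at second).
Step 3: result = 41 + 6 = 47

The answer is 47.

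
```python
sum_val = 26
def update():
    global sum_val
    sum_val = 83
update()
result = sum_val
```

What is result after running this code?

Step 1: sum_val = 26 globally.
Step 2: update() declares global sum_val and sets it to 83.
Step 3: After update(), global sum_val = 83. result = 83

The answer is 83.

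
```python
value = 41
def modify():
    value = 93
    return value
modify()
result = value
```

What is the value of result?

Step 1: Global value = 41.
Step 2: modify() creates local value = 93 (shadow, not modification).
Step 3: After modify() returns, global value is unchanged. result = 41

The answer is 41.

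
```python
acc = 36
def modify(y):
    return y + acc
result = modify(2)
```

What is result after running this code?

Step 1: acc = 36 is defined globally.
Step 2: modify(2) uses parameter y = 2 and looks up acc from global scope = 36.
Step 3: result = 2 + 36 = 38

The answer is 38.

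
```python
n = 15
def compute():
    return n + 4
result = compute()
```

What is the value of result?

Step 1: n = 15 is defined globally.
Step 2: compute() looks up n from global scope = 15, then computes 15 + 4 = 19.
Step 3: result = 19

The answer is 19.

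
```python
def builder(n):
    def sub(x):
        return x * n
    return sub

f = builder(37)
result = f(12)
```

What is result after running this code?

Step 1: builder(37) creates a closure capturing n = 37.
Step 2: f(12) computes 12 * 37 = 444.
Step 3: result = 444

The answer is 444.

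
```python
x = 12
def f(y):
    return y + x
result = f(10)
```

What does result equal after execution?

Step 1: x = 12 is defined globally.
Step 2: f(10) uses parameter y = 10 and looks up x from global scope = 12.
Step 3: result = 10 + 12 = 22

The answer is 22.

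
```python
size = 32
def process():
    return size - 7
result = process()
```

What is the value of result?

Step 1: size = 32 is defined globally.
Step 2: process() looks up size from global scope = 32, then computes 32 - 7 = 25.
Step 3: result = 25

The answer is 25.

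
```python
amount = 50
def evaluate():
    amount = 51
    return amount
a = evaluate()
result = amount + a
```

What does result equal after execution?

Step 1: Global amount = 50. evaluate() returns local amount = 51.
Step 2: a = 51. Global amount still = 50.
Step 3: result = 50 + 51 = 101

The answer is 101.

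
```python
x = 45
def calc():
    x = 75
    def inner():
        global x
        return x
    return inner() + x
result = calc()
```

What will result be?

Step 1: Global x = 45. calc() shadows with local x = 75.
Step 2: inner() uses global keyword, so inner() returns global x = 45.
Step 3: calc() returns 45 + 75 = 120

The answer is 120.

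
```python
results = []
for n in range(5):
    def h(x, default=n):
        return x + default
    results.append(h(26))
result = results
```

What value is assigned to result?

Step 1: Default argument default=n is evaluated at function definition time.
Step 2: Each iteration creates h with default = current n value.
Step 3: h(26) returns 26 + default. results = [26, 27, 28, 29, 30]

The answer is [26, 27, 28, 29, 30].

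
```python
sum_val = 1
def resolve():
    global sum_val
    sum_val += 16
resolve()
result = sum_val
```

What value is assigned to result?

Step 1: sum_val = 1 globally.
Step 2: resolve() modifies global sum_val: sum_val += 16 = 17.
Step 3: result = 17

The answer is 17.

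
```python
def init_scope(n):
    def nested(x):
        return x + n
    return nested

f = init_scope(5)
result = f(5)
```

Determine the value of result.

Step 1: init_scope(5) creates a closure that captures n = 5.
Step 2: f(5) calls the closure with x = 5, returning 5 + 5 = 10.
Step 3: result = 10

The answer is 10.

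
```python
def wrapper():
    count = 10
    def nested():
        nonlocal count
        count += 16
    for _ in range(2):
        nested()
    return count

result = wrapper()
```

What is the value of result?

Step 1: count = 10.
Step 2: nested() is called 2 times in a loop, each adding 16 via nonlocal.
Step 3: count = 10 + 16 * 2 = 42

The answer is 42.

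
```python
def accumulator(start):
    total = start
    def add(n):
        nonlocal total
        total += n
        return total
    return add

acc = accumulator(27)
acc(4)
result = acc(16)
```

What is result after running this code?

Step 1: accumulator(27) creates closure with total = 27.
Step 2: First acc(4): total = 27 + 4 = 31.
Step 3: Second acc(16): total = 31 + 16 = 47. result = 47

The answer is 47.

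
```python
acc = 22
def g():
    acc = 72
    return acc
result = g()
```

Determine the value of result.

Step 1: Global acc = 22.
Step 2: g() creates local acc = 72, shadowing the global.
Step 3: Returns local acc = 72. result = 72

The answer is 72.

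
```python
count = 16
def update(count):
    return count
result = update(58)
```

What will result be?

Step 1: Global count = 16.
Step 2: update(58) takes parameter count = 58, which shadows the global.
Step 3: result = 58

The answer is 58.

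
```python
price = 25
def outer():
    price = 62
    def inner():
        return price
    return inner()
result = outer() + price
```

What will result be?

Step 1: Global price = 25. outer() shadows with price = 62.
Step 2: inner() returns enclosing price = 62. outer() = 62.
Step 3: result = 62 + global price (25) = 87

The answer is 87.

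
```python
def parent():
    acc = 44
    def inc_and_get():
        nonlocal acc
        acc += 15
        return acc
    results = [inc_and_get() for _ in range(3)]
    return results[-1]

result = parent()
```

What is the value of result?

Step 1: acc = 44.
Step 2: Three calls to inc_and_get(), each adding 15.
Step 3: Last value = 44 + 15 * 3 = 89

The answer is 89.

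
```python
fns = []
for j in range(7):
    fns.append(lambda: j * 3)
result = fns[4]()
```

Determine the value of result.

Step 1: All lambdas reference the same variable j (late binding).
Step 2: After the loop, j = 6. Every lambda returns j * 3.
Step 3: fns[4]() = 6 * 3 = 18

The answer is 18.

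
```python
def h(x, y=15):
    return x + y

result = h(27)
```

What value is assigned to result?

Step 1: h(27) uses default y = 15.
Step 2: Returns 27 + 15 = 42.
Step 3: result = 42

The answer is 42.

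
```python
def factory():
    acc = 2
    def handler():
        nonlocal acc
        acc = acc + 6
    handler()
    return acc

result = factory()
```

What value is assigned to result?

Step 1: factory() sets acc = 2.
Step 2: handler() uses nonlocal to modify acc in factory's scope: acc = 2 + 6 = 8.
Step 3: factory() returns the modified acc = 8

The answer is 8.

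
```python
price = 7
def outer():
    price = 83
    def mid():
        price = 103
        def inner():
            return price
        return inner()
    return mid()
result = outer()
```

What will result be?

Step 1: Three levels of shadowing: global 7, outer 83, mid 103.
Step 2: inner() finds price = 103 in enclosing mid() scope.
Step 3: result = 103

The answer is 103.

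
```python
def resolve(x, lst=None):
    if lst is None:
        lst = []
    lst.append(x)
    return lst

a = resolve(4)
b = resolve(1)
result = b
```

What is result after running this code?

Step 1: None default with guard creates a NEW list each call.
Step 2: a = [4] (fresh list). b = [1] (another fresh list).
Step 3: result = [1] (this is the fix for mutable default)

The answer is [1].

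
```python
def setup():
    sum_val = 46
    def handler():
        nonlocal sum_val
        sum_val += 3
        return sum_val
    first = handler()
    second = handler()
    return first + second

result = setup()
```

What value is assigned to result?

Step 1: sum_val starts at 46.
Step 2: First call: sum_val = 46 + 3 = 49, returns 49.
Step 3: Second call: sum_val = 49 + 3 = 52, returns 52.
Step 4: result = 49 + 52 = 101

The answer is 101.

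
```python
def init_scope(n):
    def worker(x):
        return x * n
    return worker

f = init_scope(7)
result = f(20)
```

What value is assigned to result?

Step 1: init_scope(7) creates a closure capturing n = 7.
Step 2: f(20) computes 20 * 7 = 140.
Step 3: result = 140

The answer is 140.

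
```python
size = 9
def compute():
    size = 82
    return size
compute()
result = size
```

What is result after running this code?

Step 1: size = 9 globally.
Step 2: compute() creates a LOCAL size = 82 (no global keyword!).
Step 3: The global size is unchanged. result = 9

The answer is 9.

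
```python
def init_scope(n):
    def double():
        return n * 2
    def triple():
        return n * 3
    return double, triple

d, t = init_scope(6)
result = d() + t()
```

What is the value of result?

Step 1: Both closures capture the same n = 6.
Step 2: d() = 6 * 2 = 12, t() = 6 * 3 = 18.
Step 3: result = 12 + 18 = 30

The answer is 30.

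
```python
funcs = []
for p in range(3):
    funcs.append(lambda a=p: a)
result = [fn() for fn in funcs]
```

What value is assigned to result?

Step 1: Default arg a=p captures p at each iteration.
Step 2: Each lambda has its own default: 0, 1, ..., 2.
Step 3: result = [0, 1, 2]

The answer is [0, 1, 2].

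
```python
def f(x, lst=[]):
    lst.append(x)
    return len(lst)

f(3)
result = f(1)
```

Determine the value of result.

Step 1: Mutable default list persists between calls.
Step 2: First call: lst = [3], len = 1. Second call: lst = [3, 1], len = 2.
Step 3: result = 2

The answer is 2.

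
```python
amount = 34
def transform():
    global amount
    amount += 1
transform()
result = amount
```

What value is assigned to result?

Step 1: amount = 34 globally.
Step 2: transform() modifies global amount: amount += 1 = 35.
Step 3: result = 35

The answer is 35.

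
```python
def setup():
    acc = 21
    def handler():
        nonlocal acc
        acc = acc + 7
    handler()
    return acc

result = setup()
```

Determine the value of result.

Step 1: setup() sets acc = 21.
Step 2: handler() uses nonlocal to modify acc in setup's scope: acc = 21 + 7 = 28.
Step 3: setup() returns the modified acc = 28

The answer is 28.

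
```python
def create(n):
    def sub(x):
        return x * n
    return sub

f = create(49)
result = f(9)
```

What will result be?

Step 1: create(49) creates a closure capturing n = 49.
Step 2: f(9) computes 9 * 49 = 441.
Step 3: result = 441

The answer is 441.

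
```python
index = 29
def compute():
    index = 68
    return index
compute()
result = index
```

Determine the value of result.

Step 1: Global index = 29.
Step 2: compute() creates local index = 68 (shadow, not modification).
Step 3: After compute() returns, global index is unchanged. result = 29

The answer is 29.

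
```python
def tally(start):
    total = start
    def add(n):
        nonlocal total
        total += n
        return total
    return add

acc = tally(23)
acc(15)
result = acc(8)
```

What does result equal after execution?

Step 1: tally(23) creates closure with total = 23.
Step 2: First acc(15): total = 23 + 15 = 38.
Step 3: Second acc(8): total = 38 + 8 = 46. result = 46

The answer is 46.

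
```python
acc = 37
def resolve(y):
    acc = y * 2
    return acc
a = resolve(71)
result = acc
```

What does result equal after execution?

Step 1: Global acc = 37.
Step 2: resolve(71) creates local acc = 71 * 2 = 142.
Step 3: Global acc unchanged because no global keyword. result = 37

The answer is 37.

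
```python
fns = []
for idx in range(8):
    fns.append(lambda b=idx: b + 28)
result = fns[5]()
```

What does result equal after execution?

Step 1: Default argument b=idx captures idx's value at definition time.
Step 2: fns[5] was defined when idx = 5, so b defaults to 5.
Step 3: result = 5 + 28 = 33 (default arg fixes the late binding issue)

The answer is 33.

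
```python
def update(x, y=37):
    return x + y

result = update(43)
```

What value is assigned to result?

Step 1: update(43) uses default y = 37.
Step 2: Returns 43 + 37 = 80.
Step 3: result = 80

The answer is 80.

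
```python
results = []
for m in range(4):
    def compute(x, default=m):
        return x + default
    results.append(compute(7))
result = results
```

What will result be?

Step 1: Default argument default=m is evaluated at function definition time.
Step 2: Each iteration creates compute with default = current m value.
Step 3: compute(7) returns 7 + default. results = [7, 8, 9, 10]

The answer is [7, 8, 9, 10].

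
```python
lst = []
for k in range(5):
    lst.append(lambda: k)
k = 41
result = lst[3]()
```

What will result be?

Step 1: Lambdas capture the variable k by reference, not by value.
Step 2: After the loop, k is reassigned to 41.
Step 3: lst[3]() looks up the current k = 41. result = 41

The answer is 41.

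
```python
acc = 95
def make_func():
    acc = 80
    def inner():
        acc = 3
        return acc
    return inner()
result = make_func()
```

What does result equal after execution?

Step 1: Three scopes define acc: global (95), make_func (80), inner (3).
Step 2: inner() has its own local acc = 3, which shadows both enclosing and global.
Step 3: result = 3 (local wins in LEGB)

The answer is 3.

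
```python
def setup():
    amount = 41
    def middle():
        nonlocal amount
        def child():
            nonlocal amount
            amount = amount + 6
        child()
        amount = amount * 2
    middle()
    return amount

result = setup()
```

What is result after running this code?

Step 1: amount = 41.
Step 2: child() adds 6: amount = 41 + 6 = 47.
Step 3: middle() doubles: amount = 47 * 2 = 94.
Step 4: result = 94

The answer is 94.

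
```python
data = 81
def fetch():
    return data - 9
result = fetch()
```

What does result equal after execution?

Step 1: data = 81 is defined globally.
Step 2: fetch() looks up data from global scope = 81, then computes 81 - 9 = 72.
Step 3: result = 72

The answer is 72.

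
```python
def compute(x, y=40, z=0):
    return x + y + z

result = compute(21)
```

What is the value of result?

Step 1: compute(21) uses defaults y = 40, z = 0.
Step 2: Returns 21 + 40 + 0 = 61.
Step 3: result = 61

The answer is 61.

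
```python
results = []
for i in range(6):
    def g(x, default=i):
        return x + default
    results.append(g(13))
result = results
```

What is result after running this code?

Step 1: Default argument default=i is evaluated at function definition time.
Step 2: Each iteration creates g with default = current i value.
Step 3: g(13) returns 13 + default. results = [13, 14, 15, 16, 17, 18]

The answer is [13, 14, 15, 16, 17, 18].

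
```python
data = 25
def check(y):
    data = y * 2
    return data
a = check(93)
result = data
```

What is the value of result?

Step 1: Global data = 25.
Step 2: check(93) creates local data = 93 * 2 = 186.
Step 3: Global data unchanged because no global keyword. result = 25

The answer is 25.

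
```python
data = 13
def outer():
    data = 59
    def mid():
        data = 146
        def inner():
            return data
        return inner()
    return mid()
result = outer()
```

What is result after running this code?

Step 1: Three levels of shadowing: global 13, outer 59, mid 146.
Step 2: inner() finds data = 146 in enclosing mid() scope.
Step 3: result = 146

The answer is 146.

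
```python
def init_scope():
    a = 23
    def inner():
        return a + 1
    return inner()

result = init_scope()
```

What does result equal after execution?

Step 1: init_scope() defines a = 23.
Step 2: inner() reads a = 23 from enclosing scope, returns 23 + 1 = 24.
Step 3: result = 24

The answer is 24.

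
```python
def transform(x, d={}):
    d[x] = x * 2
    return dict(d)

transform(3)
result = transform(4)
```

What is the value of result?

Step 1: Mutable default dict is shared across calls.
Step 2: First call adds 3: 6. Second call adds 4: 8.
Step 3: result = {3: 6, 4: 8}

The answer is {3: 6, 4: 8}.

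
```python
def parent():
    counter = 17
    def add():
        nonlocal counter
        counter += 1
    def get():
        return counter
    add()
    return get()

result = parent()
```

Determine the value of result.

Step 1: counter = 17. add() modifies it via nonlocal, get() reads it.
Step 2: add() makes counter = 17 + 1 = 18.
Step 3: get() returns 18. result = 18

The answer is 18.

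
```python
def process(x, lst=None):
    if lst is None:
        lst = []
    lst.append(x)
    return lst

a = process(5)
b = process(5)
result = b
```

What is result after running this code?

Step 1: None default with guard creates a NEW list each call.
Step 2: a = [5] (fresh list). b = [5] (another fresh list).
Step 3: result = [5] (this is the fix for mutable default)

The answer is [5].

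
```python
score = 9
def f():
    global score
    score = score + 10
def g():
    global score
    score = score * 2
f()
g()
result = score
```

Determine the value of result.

Step 1: score = 9.
Step 2: f() adds 10: score = 9 + 10 = 19.
Step 3: g() doubles: score = 19 * 2 = 38.
Step 4: result = 38

The answer is 38.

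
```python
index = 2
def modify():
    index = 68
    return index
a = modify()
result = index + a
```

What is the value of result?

Step 1: Global index = 2. modify() returns local index = 68.
Step 2: a = 68. Global index still = 2.
Step 3: result = 2 + 68 = 70

The answer is 70.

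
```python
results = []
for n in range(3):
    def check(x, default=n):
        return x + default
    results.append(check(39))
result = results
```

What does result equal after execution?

Step 1: Default argument default=n is evaluated at function definition time.
Step 2: Each iteration creates check with default = current n value.
Step 3: check(39) returns 39 + default. results = [39, 40, 41]

The answer is [39, 40, 41].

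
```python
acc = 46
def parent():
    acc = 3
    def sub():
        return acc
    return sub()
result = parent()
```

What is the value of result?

Step 1: acc = 46 globally, but parent() defines acc = 3 locally.
Step 2: sub() looks up acc. Not in local scope, so checks enclosing scope (parent) and finds acc = 3.
Step 3: result = 3

The answer is 3.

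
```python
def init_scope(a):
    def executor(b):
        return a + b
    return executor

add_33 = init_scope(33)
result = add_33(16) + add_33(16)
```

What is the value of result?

Step 1: add_33 captures a = 33.
Step 2: add_33(16) = 33 + 16 = 49, called twice.
Step 3: result = 49 + 49 = 98

The answer is 98.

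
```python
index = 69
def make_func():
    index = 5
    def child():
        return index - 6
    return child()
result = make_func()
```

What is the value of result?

Step 1: make_func() shadows global index with index = 5.
Step 2: child() finds index = 5 in enclosing scope, computes 5 - 6 = -1.
Step 3: result = -1

The answer is -1.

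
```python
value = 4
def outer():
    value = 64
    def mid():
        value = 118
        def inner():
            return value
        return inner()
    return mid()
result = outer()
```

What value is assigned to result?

Step 1: Three levels of shadowing: global 4, outer 64, mid 118.
Step 2: inner() finds value = 118 in enclosing mid() scope.
Step 3: result = 118

The answer is 118.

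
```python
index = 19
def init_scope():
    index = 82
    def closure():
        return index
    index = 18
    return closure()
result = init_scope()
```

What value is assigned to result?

Step 1: init_scope() sets index = 82, then later index = 18.
Step 2: closure() is called after index is reassigned to 18. Closures capture variables by reference, not by value.
Step 3: result = 18

The answer is 18.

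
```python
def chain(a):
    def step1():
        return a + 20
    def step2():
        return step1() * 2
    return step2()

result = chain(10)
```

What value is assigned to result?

Step 1: chain(10) captures a = 10.
Step 2: step2() calls step1() which returns 10 + 20 = 30.
Step 3: step2() returns 30 * 2 = 60

The answer is 60.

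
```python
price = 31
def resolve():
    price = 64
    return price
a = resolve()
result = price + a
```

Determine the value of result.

Step 1: Global price = 31. resolve() returns local price = 64.
Step 2: a = 64. Global price still = 31.
Step 3: result = 31 + 64 = 95

The answer is 95.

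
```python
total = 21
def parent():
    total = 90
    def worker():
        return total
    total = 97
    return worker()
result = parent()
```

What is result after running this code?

Step 1: parent() sets total = 90, then later total = 97.
Step 2: worker() is called after total is reassigned to 97. Closures capture variables by reference, not by value.
Step 3: result = 97

The answer is 97.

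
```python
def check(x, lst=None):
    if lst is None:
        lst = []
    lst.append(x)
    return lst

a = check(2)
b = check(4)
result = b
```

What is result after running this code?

Step 1: None default with guard creates a NEW list each call.
Step 2: a = [2] (fresh list). b = [4] (another fresh list).
Step 3: result = [4] (this is the fix for mutable default)

The answer is [4].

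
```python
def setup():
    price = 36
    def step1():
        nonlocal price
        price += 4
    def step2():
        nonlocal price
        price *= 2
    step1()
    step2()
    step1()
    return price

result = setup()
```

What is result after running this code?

Step 1: price = 36.
Step 2: step1(): price = 36 + 4 = 40.
Step 3: step2(): price = 40 * 2 = 80.
Step 4: step1(): price = 80 + 4 = 84. result = 84

The answer is 84.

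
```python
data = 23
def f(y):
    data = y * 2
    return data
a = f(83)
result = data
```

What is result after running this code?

Step 1: Global data = 23.
Step 2: f(83) creates local data = 83 * 2 = 166.
Step 3: Global data unchanged because no global keyword. result = 23

The answer is 23.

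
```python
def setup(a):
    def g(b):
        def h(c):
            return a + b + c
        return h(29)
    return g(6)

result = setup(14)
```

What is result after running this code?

Step 1: a = 14, b = 6, c = 29 across three nested scopes.
Step 2: h() accesses all three via LEGB rule.
Step 3: result = 14 + 6 + 29 = 49

The answer is 49.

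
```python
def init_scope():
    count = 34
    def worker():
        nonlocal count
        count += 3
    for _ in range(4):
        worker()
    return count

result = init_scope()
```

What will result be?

Step 1: count = 34.
Step 2: worker() is called 4 times in a loop, each adding 3 via nonlocal.
Step 3: count = 34 + 3 * 4 = 46

The answer is 46.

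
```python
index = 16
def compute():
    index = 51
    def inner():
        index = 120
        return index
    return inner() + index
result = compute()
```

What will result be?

Step 1: compute() has local index = 51. inner() has local index = 120.
Step 2: inner() returns its local index = 120.
Step 3: compute() returns 120 + its own index (51) = 171

The answer is 171.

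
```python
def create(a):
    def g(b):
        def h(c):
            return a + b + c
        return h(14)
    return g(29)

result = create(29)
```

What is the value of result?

Step 1: a = 29, b = 29, c = 14 across three nested scopes.
Step 2: h() accesses all three via LEGB rule.
Step 3: result = 29 + 29 + 14 = 72

The answer is 72.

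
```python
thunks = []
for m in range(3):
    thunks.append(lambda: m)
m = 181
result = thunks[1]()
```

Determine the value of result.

Step 1: Lambdas capture the variable m by reference, not by value.
Step 2: After the loop, m is reassigned to 181.
Step 3: thunks[1]() looks up the current m = 181. result = 181

The answer is 181.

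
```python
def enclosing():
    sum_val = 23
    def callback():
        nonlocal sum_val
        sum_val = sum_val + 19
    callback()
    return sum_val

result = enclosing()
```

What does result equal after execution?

Step 1: enclosing() sets sum_val = 23.
Step 2: callback() uses nonlocal to modify sum_val in enclosing's scope: sum_val = 23 + 19 = 42.
Step 3: enclosing() returns the modified sum_val = 42

The answer is 42.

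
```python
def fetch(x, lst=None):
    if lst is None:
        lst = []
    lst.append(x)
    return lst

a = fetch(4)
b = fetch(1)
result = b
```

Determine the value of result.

Step 1: None default with guard creates a NEW list each call.
Step 2: a = [4] (fresh list). b = [1] (another fresh list).
Step 3: result = [1] (this is the fix for mutable default)

The answer is [1].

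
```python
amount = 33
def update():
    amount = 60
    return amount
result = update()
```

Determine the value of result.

Step 1: Global amount = 33.
Step 2: update() creates local amount = 60, shadowing the global.
Step 3: Returns local amount = 60. result = 60

The answer is 60.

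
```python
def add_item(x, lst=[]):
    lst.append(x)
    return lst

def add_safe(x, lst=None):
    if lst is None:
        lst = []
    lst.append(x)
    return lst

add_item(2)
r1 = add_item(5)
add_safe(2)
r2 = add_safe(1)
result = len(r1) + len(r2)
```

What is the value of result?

Step 1: add_item shares mutable default: after 2 calls, lst = [2, 5], len = 2.
Step 2: add_safe creates fresh list each time: r2 = [1], len = 1.
Step 3: result = 2 + 1 = 3

The answer is 3.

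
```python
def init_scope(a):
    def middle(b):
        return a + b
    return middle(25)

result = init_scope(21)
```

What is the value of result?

Step 1: init_scope(21) passes a = 21.
Step 2: middle(25) has b = 25, reads a = 21 from enclosing.
Step 3: result = 21 + 25 = 46

The answer is 46.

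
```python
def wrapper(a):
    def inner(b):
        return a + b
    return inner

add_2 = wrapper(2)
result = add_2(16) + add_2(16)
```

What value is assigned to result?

Step 1: add_2 captures a = 2.
Step 2: add_2(16) = 2 + 16 = 18, called twice.
Step 3: result = 18 + 18 = 36

The answer is 36.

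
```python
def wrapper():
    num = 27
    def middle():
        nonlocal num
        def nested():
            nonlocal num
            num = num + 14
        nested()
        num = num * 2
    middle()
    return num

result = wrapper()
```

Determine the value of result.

Step 1: num = 27.
Step 2: nested() adds 14: num = 27 + 14 = 41.
Step 3: middle() doubles: num = 41 * 2 = 82.
Step 4: result = 82

The answer is 82.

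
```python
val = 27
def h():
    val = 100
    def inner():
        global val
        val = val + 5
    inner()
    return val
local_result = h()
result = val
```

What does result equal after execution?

Step 1: Global val = 27. h() creates local val = 100.
Step 2: inner() declares global val and adds 5: global val = 27 + 5 = 32.
Step 3: h() returns its local val = 100 (unaffected by inner).
Step 4: result = global val = 32

The answer is 32.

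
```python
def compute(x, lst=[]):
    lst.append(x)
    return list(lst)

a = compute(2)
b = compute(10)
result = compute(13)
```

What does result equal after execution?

Step 1: Default list is shared. list() creates copies for return values.
Step 2: Internal list grows: [2] -> [2, 10] -> [2, 10, 13].
Step 3: result = [2, 10, 13]

The answer is [2, 10, 13].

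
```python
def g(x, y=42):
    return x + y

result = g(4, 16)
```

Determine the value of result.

Step 1: g(4, 16) overrides default y with 16.
Step 2: Returns 4 + 16 = 20.
Step 3: result = 20

The answer is 20.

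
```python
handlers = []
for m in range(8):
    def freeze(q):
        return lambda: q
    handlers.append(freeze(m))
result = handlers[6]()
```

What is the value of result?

Step 1: freeze(m) creates a new scope capturing q = m at call time.
Step 2: handlers[6] = freeze(6), so its lambda captures q = 6.
Step 3: result = 6 (closure factory fixes late binding)

The answer is 6.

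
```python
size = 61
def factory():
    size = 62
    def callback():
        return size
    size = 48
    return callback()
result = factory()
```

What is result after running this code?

Step 1: factory() sets size = 62, then later size = 48.
Step 2: callback() is called after size is reassigned to 48. Closures capture variables by reference, not by value.
Step 3: result = 48

The answer is 48.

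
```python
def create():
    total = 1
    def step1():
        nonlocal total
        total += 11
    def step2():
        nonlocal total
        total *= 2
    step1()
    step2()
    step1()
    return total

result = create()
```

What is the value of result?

Step 1: total = 1.
Step 2: step1(): total = 1 + 11 = 12.
Step 3: step2(): total = 12 * 2 = 24.
Step 4: step1(): total = 24 + 11 = 35. result = 35

The answer is 35.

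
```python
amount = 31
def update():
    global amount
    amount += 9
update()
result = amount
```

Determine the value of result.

Step 1: amount = 31 globally.
Step 2: update() modifies global amount: amount += 9 = 40.
Step 3: result = 40

The answer is 40.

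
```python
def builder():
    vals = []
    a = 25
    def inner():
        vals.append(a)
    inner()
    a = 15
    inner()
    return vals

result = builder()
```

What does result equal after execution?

Step 1: a = 25. inner() appends current a to vals.
Step 2: First inner(): appends 25. Then a = 15.
Step 3: Second inner(): appends 15 (closure sees updated a). result = [25, 15]

The answer is [25, 15].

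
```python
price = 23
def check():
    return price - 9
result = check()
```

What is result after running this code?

Step 1: price = 23 is defined globally.
Step 2: check() looks up price from global scope = 23, then computes 23 - 9 = 14.
Step 3: result = 14

The answer is 14.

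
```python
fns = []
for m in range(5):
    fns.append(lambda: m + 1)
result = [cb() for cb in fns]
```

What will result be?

Step 1: All lambdas capture m by reference. After the loop, m = 4.
Step 2: Each call returns 4 + 1 = 5.
Step 3: result = [5, 5, 5, 5, 5]

The answer is [5, 5, 5, 5, 5].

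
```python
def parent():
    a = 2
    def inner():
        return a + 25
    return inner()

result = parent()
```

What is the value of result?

Step 1: parent() defines a = 2.
Step 2: inner() reads a = 2 from enclosing scope, returns 2 + 25 = 27.
Step 3: result = 27

The answer is 27.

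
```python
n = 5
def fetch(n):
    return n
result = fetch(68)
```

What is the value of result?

Step 1: Global n = 5.
Step 2: fetch(68) takes parameter n = 68, which shadows the global.
Step 3: result = 68

The answer is 68.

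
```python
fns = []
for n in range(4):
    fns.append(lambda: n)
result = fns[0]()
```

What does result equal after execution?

Step 1: The loop creates 4 lambdas, all referencing the same variable n.
Step 2: After the loop, n = 3 (final value).
Step 3: fns[0]() looks up n at call time and finds 3. This is the late binding gotcha. result = 3

The answer is 3.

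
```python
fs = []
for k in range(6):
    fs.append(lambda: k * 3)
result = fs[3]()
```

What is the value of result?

Step 1: All lambdas reference the same variable k (late binding).
Step 2: After the loop, k = 5. Every lambda returns k * 3.
Step 3: fs[3]() = 5 * 3 = 15

The answer is 15.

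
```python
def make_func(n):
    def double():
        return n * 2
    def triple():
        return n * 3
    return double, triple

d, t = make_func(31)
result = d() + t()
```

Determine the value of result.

Step 1: Both closures capture the same n = 31.
Step 2: d() = 31 * 2 = 62, t() = 31 * 3 = 93.
Step 3: result = 62 + 93 = 155

The answer is 155.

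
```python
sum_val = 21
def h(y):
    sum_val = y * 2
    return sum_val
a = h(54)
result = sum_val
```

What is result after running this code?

Step 1: Global sum_val = 21.
Step 2: h(54) creates local sum_val = 54 * 2 = 108.
Step 3: Global sum_val unchanged because no global keyword. result = 21

The answer is 21.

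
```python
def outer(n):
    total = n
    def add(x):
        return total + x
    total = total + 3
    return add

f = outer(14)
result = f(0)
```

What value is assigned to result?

Step 1: outer(14) sets total = 14, then total = 14 + 3 = 17.
Step 2: Closures capture by reference, so add sees total = 17.
Step 3: f(0) returns 17 + 0 = 17

The answer is 17.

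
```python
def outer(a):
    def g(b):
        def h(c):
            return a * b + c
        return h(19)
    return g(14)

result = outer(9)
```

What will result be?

Step 1: a = 9, b = 14, c = 19.
Step 2: h() computes a * b + c = 9 * 14 + 19 = 145.
Step 3: result = 145

The answer is 145.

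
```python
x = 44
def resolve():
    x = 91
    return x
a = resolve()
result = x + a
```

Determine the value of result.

Step 1: Global x = 44. resolve() returns local x = 91.
Step 2: a = 91. Global x still = 44.
Step 3: result = 44 + 91 = 135

The answer is 135.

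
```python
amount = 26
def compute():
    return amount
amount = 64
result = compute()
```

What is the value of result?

Step 1: amount is first set to 26, then reassigned to 64.
Step 2: compute() is called after the reassignment, so it looks up the current global amount = 64.
Step 3: result = 64

The answer is 64.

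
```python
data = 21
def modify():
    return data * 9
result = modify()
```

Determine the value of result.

Step 1: data = 21 is defined globally.
Step 2: modify() looks up data from global scope = 21, then computes 21 * 9 = 189.
Step 3: result = 189

The answer is 189.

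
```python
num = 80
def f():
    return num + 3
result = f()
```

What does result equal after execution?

Step 1: num = 80 is defined globally.
Step 2: f() looks up num from global scope = 80, then computes 80 + 3 = 83.
Step 3: result = 83

The answer is 83.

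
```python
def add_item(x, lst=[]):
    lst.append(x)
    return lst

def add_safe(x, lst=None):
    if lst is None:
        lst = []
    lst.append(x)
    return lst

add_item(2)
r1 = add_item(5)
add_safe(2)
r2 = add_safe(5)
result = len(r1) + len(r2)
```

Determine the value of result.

Step 1: add_item shares mutable default: after 2 calls, lst = [2, 5], len = 2.
Step 2: add_safe creates fresh list each time: r2 = [5], len = 1.
Step 3: result = 2 + 1 = 3

The answer is 3.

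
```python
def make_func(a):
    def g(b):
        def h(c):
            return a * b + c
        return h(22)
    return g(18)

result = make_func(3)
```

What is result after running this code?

Step 1: a = 3, b = 18, c = 22.
Step 2: h() computes a * b + c = 3 * 18 + 22 = 76.
Step 3: result = 76

The answer is 76.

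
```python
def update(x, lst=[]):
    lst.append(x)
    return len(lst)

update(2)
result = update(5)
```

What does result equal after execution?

Step 1: Mutable default list persists between calls.
Step 2: First call: lst = [2], len = 1. Second call: lst = [2, 5], len = 2.
Step 3: result = 2

The answer is 2.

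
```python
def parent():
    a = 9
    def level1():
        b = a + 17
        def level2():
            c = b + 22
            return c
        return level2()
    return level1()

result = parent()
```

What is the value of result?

Step 1: a = 9. b = a + 17 = 26.
Step 2: c = b + 22 = 26 + 22 = 48.
Step 3: result = 48

The answer is 48.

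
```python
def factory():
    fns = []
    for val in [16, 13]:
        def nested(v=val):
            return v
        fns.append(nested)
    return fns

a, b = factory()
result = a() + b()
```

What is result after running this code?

Step 1: Default argument v=val captures val at each iteration.
Step 2: a() returns 16 (captured at first iteration), b() returns 13 (captured at second).
Step 3: result = 16 + 13 = 29

The answer is 29.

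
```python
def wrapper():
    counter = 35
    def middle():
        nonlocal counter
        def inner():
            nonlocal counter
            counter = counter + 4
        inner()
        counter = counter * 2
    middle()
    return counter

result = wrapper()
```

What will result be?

Step 1: counter = 35.
Step 2: inner() adds 4: counter = 35 + 4 = 39.
Step 3: middle() doubles: counter = 39 * 2 = 78.
Step 4: result = 78

The answer is 78.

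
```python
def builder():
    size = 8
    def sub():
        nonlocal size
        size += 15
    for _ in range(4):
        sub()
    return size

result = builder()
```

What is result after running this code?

Step 1: size = 8.
Step 2: sub() is called 4 times in a loop, each adding 15 via nonlocal.
Step 3: size = 8 + 15 * 4 = 68

The answer is 68.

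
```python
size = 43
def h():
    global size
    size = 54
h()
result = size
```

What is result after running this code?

Step 1: size = 43 globally.
Step 2: h() declares global size and sets it to 54.
Step 3: After h(), global size = 54. result = 54

The answer is 54.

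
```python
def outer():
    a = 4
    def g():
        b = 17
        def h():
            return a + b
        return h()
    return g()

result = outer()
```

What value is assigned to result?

Step 1: outer() defines a = 4. g() defines b = 17.
Step 2: h() accesses both from enclosing scopes: a = 4, b = 17.
Step 3: result = 4 + 17 = 21

The answer is 21.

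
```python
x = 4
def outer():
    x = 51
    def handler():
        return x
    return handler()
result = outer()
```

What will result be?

Step 1: x = 4 globally, but outer() defines x = 51 locally.
Step 2: handler() looks up x. Not in local scope, so checks enclosing scope (outer) and finds x = 51.
Step 3: result = 51

The answer is 51.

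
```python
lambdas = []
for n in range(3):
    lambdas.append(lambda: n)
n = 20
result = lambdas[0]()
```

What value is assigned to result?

Step 1: Lambdas capture the variable n by reference, not by value.
Step 2: After the loop, n is reassigned to 20.
Step 3: lambdas[0]() looks up the current n = 20. result = 20

The answer is 20.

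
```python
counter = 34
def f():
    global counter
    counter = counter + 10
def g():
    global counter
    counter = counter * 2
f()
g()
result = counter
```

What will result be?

Step 1: counter = 34.
Step 2: f() adds 10: counter = 34 + 10 = 44.
Step 3: g() doubles: counter = 44 * 2 = 88.
Step 4: result = 88

The answer is 88.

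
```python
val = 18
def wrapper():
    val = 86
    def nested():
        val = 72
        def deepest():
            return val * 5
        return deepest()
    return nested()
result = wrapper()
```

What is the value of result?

Step 1: deepest() looks up val through LEGB: not local, finds val = 72 in enclosing nested().
Step 2: Returns 72 * 5 = 360.
Step 3: result = 360

The answer is 360.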